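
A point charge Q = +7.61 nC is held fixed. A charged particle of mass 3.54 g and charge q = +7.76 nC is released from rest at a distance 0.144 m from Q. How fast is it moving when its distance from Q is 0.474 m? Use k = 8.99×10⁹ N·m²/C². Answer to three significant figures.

0.0381 m/s

Only the electrostatic force acts, so mechanical energy is conserved: ½mv² = U₁ − U₂ = kQq(1/r₁ − 1/r₂).
U₁ − U₂ = (8.99×10⁹ N·m²/C²)(7.61×10⁻⁹ C)(7.76×10⁻⁹ C)(1/0.144 − 1/0.474) = 2.57×10⁻⁶ J.
v = √(2·2.57×10⁻⁶/3.54×10⁻³) = 0.0381 m/s.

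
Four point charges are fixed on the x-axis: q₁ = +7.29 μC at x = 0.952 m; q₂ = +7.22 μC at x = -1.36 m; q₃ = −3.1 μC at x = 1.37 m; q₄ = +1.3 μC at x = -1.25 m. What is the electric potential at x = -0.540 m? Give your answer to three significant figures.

The total potential is the scalar sum of each charge's contribution, V = Σ kqᵢ/rᵢ.
Distances from the field point to each charge: r₁ = 1.49 m, r₂ = 0.820 m, r₃ = 1.91 m, r₄ = 0.710 m.
V = k[(7.29×10⁻⁶)/(1.49) + (7.22×10⁻⁶)/(0.820) + (-3.10×10⁻⁶)/(1.91) + (1.30×10⁻⁶)/(0.710)] = 1.25×10⁵ V.

1.25×10⁵ V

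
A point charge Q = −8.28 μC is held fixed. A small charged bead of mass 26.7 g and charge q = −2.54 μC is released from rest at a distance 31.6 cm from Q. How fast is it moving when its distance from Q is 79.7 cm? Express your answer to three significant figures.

Only the electrostatic force acts, so mechanical energy is conserved: ½mv² = U₁ − U₂ = kQq(1/r₁ − 1/r₂).
U₁ − U₂ = (8.99×10⁹ N·m²/C²)(-8.28×10⁻⁶ C)(-2.54×10⁻⁶ C)(1/0.316 − 1/0.797) = 0.361 J.
v = √(2·0.361/0.0267) = 5.20 m/s.

5.20 m/s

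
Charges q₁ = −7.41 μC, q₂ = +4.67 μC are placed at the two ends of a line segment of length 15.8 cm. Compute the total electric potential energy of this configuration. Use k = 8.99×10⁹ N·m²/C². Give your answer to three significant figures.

The work to assemble the configuration equals its total potential energy, U = Σ kqᵢqⱼ/rᵢⱼ over all pairs.
The separation is r = 0.158 m.
U = (-1.97) = -1.97 J.

-1.97 J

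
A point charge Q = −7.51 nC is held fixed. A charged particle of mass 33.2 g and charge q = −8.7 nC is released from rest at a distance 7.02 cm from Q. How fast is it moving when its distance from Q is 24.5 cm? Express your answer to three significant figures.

0.0190 m/s

Only the electrostatic force acts, so mechanical energy is conserved: ½mv² = U₁ − U₂ = kQq(1/r₁ − 1/r₂).
U₁ − U₂ = (8.99×10⁹ N·m²/C²)(-7.51×10⁻⁹ C)(-8.70×10⁻⁹ C)(1/0.0702 − 1/0.245) = 5.97×10⁻⁶ J.
v = √(2·5.97×10⁻⁶/0.0332) = 0.0190 m/s.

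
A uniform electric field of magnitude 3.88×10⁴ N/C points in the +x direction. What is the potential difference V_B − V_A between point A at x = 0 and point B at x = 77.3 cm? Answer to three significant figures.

In a uniform field, potential decreases in the direction of E: V_B − V_A = −E·Δx.
V_B − V_A = −(3.88×10⁴ V/m)(0.773 m) = -3.00×10⁴ V.

-3.00×10⁴ V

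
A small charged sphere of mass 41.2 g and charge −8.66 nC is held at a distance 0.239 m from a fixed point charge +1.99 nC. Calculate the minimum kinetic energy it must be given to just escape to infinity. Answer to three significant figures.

To just escape, total mechanical energy must reach zero at infinity: ½mv²_min + U = 0, so ½mv²_min = −U = |kQq|/r.
|U| = |kQq|/r = (8.99×10⁹ N·m²/C²)(1.99×10⁻⁹)(8.66×10⁻⁹)/(0.239) = 6.48×10⁻⁷ J.

6.48×10⁻⁷ J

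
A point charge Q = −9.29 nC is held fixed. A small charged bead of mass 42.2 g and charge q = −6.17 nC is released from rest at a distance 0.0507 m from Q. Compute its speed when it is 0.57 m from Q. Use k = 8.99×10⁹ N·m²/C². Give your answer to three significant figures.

Only the electrostatic force acts, so mechanical energy is conserved: ½mv² = U₁ − U₂ = kQq(1/r₁ − 1/r₂).
U₁ − U₂ = (8.99×10⁹ N·m²/C²)(-9.29×10⁻⁹ C)(-6.17×10⁻⁹ C)(1/0.0507 − 1/0.570) = 9.26×10⁻⁶ J.
v = √(2·9.26×10⁻⁶/0.0422) = 0.0209 m/s.

0.0209 m/s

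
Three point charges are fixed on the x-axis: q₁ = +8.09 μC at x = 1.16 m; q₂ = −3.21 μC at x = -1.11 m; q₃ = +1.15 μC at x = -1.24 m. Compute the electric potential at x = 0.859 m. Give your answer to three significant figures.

2.32×10⁵ V

The total potential is the scalar sum of each charge's contribution, V = Σ kqᵢ/rᵢ.
Distances from the field point to each charge: r₁ = 0.301 m, r₂ = 1.97 m, r₃ = 2.10 m.
V = k[(8.09×10⁻⁶)/(0.301) + (-3.21×10⁻⁶)/(1.97) + (1.15×10⁻⁶)/(2.10)] = 2.32×10⁵ V.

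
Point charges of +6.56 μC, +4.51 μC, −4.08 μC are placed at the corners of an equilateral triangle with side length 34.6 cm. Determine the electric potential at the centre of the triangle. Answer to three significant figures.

3.15×10⁵ V

The total potential is the scalar sum of each charge's contribution, V = Σ kqᵢ/rᵢ.
The distance from each vertex to the centroid is a/√3 = 0.200 m.
V = k[(6.56×10⁻⁶)/(0.200) + (4.51×10⁻⁶)/(0.200) + (-4.08×10⁻⁶)/(0.200)] = 3.15×10⁵ V.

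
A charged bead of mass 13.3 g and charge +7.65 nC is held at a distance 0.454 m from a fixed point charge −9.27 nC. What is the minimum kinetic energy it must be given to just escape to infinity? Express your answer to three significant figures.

1.40×10⁻⁶ J

To just escape, total mechanical energy must reach zero at infinity: ½mv²_min + U = 0, so ½mv²_min = −U = |kQq|/r.
|U| = |kQq|/r = (8.99×10⁹ N·m²/C²)(9.27×10⁻⁹)(7.65×10⁻⁹)/(0.454) = 1.40×10⁻⁶ J.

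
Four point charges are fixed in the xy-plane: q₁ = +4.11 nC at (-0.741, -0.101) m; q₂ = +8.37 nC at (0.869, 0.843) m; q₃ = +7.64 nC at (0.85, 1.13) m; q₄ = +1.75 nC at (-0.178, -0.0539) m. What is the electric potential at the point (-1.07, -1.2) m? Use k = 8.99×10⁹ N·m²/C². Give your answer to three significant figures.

Electric potential is a scalar, so the contributions from each charge add algebraically: V = Σ kqᵢ/rᵢ.
Distances from the field point to each charge: r₁ = 1.15 m, r₂ = 2.82 m, r₃ = 3.02 m, r₄ = 1.45 m.
V = k[(4.11×10⁻⁹)/(1.15) + (8.37×10⁻⁹)/(2.82) + (7.64×10⁻⁹)/(3.02) + (1.75×10⁻⁹)/(1.45)] = 92.5 V.

92.5 V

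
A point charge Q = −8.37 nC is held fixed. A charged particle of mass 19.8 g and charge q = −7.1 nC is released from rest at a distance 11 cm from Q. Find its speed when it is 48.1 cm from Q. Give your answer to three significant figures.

Only the electrostatic force acts, so mechanical energy is conserved: ½mv² = U₁ − U₂ = kQq(1/r₁ − 1/r₂).
U₁ − U₂ = (8.99×10⁹ N·m²/C²)(-8.37×10⁻⁹ C)(-7.10×10⁻⁹ C)(1/0.110 − 1/0.481) = 3.75×10⁻⁶ J.
v = √(2·3.75×10⁻⁶/0.0198) = 0.0195 m/s.

0.0195 m/s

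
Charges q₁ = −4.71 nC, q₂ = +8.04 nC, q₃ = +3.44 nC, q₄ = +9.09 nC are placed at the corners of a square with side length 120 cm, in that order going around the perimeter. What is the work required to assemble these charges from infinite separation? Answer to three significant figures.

1.38×10⁻⁷ J

The work to assemble the configuration equals its total potential energy, U = Σ kqᵢqⱼ/rᵢⱼ over all pairs.
The four side pairs have separation 1.20 m and the two diagonal pairs 1.70 m.
Summing all 6 pair terms gives U = 1.38×10⁻⁷ J.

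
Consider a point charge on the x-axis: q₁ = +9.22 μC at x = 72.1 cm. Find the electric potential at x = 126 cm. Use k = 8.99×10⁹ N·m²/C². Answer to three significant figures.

Electric potential is a scalar, so the contributions from each charge add algebraically: V = Σ kqᵢ/rᵢ.
V = k[(9.22×10⁻⁶)/(0.539)] = 1.54×10⁵ V.

1.54×10⁵ V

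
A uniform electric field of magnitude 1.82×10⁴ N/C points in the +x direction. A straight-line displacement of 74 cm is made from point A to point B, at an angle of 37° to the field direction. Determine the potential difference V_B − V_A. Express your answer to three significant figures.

Only the component of displacement along E changes the potential: ΔV = −E·d·cosθ.
ΔV = −(1.82×10⁴ V/m)(0.740 m)cos37° = -1.08×10⁴ V.

-1.08×10⁴ V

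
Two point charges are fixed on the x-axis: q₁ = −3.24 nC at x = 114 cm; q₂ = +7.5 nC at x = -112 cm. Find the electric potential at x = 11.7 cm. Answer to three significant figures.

26.0 V

Electric potential is a scalar, so the contributions from each charge add algebraically: V = Σ kqᵢ/rᵢ.
Distances from the field point to each charge: r₁ = 1.02 m, r₂ = 1.24 m.
V = k[(-3.24×10⁻⁹)/(1.02) + (7.50×10⁻⁹)/(1.24)] = 26.0 V.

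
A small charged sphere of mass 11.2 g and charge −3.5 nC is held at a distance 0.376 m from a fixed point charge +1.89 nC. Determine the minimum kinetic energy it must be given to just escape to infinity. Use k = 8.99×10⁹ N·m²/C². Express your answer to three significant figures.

To just escape, total mechanical energy must reach zero at infinity: ½mv²_min + U = 0, so ½mv²_min = −U = |kQq|/r.
|U| = |kQq|/r = (8.99×10⁹ N·m²/C²)(1.89×10⁻⁹)(3.50×10⁻⁹)/(0.376) = 1.58×10⁻⁷ J.

1.58×10⁻⁷ J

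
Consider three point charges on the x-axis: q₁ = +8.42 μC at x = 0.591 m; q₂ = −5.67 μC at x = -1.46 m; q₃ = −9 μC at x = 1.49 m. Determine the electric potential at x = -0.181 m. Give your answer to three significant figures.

Electric potential is a scalar, so the contributions from each charge add algebraically: V = Σ kqᵢ/rᵢ.
Distances from the field point to each charge: r₁ = 0.772 m, r₂ = 1.28 m, r₃ = 1.67 m.
V = k[(8.42×10⁻⁶)/(0.772) + (-5.67×10⁻⁶)/(1.28) + (-9.00×10⁻⁶)/(1.67)] = 9780 V.

9780 V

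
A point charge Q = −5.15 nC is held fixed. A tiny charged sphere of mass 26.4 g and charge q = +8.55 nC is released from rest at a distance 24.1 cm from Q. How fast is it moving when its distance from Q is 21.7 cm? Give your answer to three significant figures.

Only the electrostatic force acts, so mechanical energy is conserved: ½mv² = U₁ − U₂ = kQq(1/r₁ − 1/r₂).
U₁ − U₂ = (8.99×10⁹ N·m²/C²)(-5.15×10⁻⁹ C)(8.55×10⁻⁹ C)(1/0.241 − 1/0.217) = 1.82×10⁻⁷ J.
v = √(2·1.82×10⁻⁷/0.0264) = 3.71×10⁻³ m/s.

3.71×10⁻³ m/s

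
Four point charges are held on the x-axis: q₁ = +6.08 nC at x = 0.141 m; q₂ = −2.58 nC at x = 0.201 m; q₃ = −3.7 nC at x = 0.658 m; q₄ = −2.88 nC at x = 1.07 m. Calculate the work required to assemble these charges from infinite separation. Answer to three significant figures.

-2.41×10⁻⁶ J

The work to assemble the configuration equals its total potential energy, U = Σ kqᵢqⱼ/rᵢⱼ over all pairs.
Pair separations: r₁₂ = 0.0600 m, r₁₃ = 0.517 m, r₁₄ = 0.929 m, r₂₃ = 0.457 m, r₂₄ = 0.869 m, r₃₄ = 0.412 m.
Summing all 6 pair terms gives U = -2.41×10⁻⁶ J.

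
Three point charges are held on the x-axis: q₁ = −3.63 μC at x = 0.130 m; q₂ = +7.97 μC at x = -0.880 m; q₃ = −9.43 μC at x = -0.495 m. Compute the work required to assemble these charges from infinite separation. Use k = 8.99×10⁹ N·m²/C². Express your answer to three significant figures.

-1.52 J

The work to assemble the configuration equals its total potential energy, U = Σ kqᵢqⱼ/rᵢⱼ over all pairs.
Pair separations: r₁₂ = 1.01 m, r₁₃ = 0.625 m, r₂₃ = 0.385 m.
U = (-0.258) + (0.492) + (-1.75) = -1.52 J.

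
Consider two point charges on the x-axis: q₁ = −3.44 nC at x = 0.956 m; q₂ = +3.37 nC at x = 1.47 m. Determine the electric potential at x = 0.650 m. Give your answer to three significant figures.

-64.1 V

The total potential is the scalar sum of each charge's contribution, V = Σ kqᵢ/rᵢ.
Distances from the field point to each charge: r₁ = 0.306 m, r₂ = 0.820 m.
V = k[(-3.44×10⁻⁹)/(0.306) + (3.37×10⁻⁹)/(0.820)] = -64.1 V.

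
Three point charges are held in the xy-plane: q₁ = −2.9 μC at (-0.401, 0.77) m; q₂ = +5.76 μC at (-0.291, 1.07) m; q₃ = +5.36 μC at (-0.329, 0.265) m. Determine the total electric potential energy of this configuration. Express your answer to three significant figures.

The work to assemble the configuration equals its total potential energy, U = Σ kqᵢqⱼ/rᵢⱼ over all pairs.
Pair separations: r₁₂ = 0.320 m, r₁₃ = 0.510 m, r₂₃ = 0.806 m.
U = (-0.470) + (-0.274) + (0.344) = -0.400 J.

-0.400 J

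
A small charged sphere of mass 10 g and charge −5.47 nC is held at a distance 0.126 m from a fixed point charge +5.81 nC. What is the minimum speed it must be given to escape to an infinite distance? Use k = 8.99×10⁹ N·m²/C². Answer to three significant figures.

0.0213 m/s

To just escape, total mechanical energy must reach zero at infinity: ½mv²_min + U = 0, so ½mv²_min = −U = |kQq|/r.
|U| = |kQq|/r = (8.99×10⁹ N·m²/C²)(5.81×10⁻⁹)(5.47×10⁻⁹)/(0.126) = 2.27×10⁻⁶ J.
v_min = √(2|U|/m) = √(2·2.27×10⁻⁶/0.0100) = 0.0213 m/s.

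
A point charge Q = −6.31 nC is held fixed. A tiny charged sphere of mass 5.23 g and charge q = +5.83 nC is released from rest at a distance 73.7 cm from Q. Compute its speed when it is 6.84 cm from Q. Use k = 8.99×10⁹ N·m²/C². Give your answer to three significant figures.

0.0410 m/s

Only the electrostatic force acts, so mechanical energy is conserved: ½mv² = U₁ − U₂ = kQq(1/r₁ − 1/r₂).
U₁ − U₂ = (8.99×10⁹ N·m²/C²)(-6.31×10⁻⁹ C)(5.83×10⁻⁹ C)(1/0.737 − 1/0.0684) = 4.39×10⁻⁶ J.
v = √(2·4.39×10⁻⁶/5.23×10⁻³) = 0.0410 m/s.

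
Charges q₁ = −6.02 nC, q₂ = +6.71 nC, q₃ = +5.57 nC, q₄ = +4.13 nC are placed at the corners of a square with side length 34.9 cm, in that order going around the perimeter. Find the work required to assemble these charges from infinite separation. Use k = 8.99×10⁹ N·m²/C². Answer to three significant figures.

-2.32×10⁻⁷ J

The work to assemble the configuration equals its total potential energy, U = Σ kqᵢqⱼ/rᵢⱼ over all pairs.
The four side pairs have separation 0.349 m and the two diagonal pairs 0.494 m.
Summing all 6 pair terms gives U = -2.32×10⁻⁷ J.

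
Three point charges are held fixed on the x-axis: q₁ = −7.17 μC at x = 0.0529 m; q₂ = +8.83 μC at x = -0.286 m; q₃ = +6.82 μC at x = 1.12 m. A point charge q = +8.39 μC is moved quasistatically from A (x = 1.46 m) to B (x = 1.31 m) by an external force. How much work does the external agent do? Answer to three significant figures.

1.18 J

For quasistatic motion the external work equals the change in potential energy: W_ext = qΔV = q(V_B − V_A).
At A: distances to the source charges are 1.41 m, 1.75 m, 0.340 m; V_A = Σ kqᵢ/rᵢ = 1.80×10⁵ V.
At B: distances to the source charges are 1.26 m, 1.60 m, 0.190 m; V_B = Σ kqᵢ/rᵢ = 3.21×10⁵ V.
ΔV = V_B − V_A = 1.41×10⁵ V.
W_ext = qΔV = (8.39×10⁻⁶ C)(1.41×10⁵ V) = 1.18 J.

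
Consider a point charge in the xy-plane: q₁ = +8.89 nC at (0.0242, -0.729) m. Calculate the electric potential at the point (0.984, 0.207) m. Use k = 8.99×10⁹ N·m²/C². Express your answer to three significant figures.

59.6 V

Electric potential is a scalar, so the contributions from each charge add algebraically: V = Σ kqᵢ/rᵢ.
Distances from the field point to each charge: r₁ = 1.34 m.
V = k[(8.89×10⁻⁹)/(1.34)] = 59.6 V.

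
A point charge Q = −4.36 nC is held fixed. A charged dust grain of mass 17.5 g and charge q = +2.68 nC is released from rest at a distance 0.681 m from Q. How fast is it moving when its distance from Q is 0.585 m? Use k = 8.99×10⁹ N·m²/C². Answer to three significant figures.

1.70×10⁻³ m/s

Only the electrostatic force acts, so mechanical energy is conserved: ½mv² = U₁ − U₂ = kQq(1/r₁ − 1/r₂).
U₁ − U₂ = (8.99×10⁹ N·m²/C²)(-4.36×10⁻⁹ C)(2.68×10⁻⁹ C)(1/0.681 − 1/0.585) = 2.53×10⁻⁸ J.
v = √(2·2.53×10⁻⁸/0.0175) = 1.70×10⁻³ m/s.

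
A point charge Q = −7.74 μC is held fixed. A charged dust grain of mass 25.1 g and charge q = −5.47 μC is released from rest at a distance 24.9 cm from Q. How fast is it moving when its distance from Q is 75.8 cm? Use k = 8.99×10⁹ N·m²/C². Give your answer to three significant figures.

Only the electrostatic force acts, so mechanical energy is conserved: ½mv² = U₁ − U₂ = kQq(1/r₁ − 1/r₂).
U₁ − U₂ = (8.99×10⁹ N·m²/C²)(-7.74×10⁻⁶ C)(-5.47×10⁻⁶ C)(1/0.249 − 1/0.758) = 1.03 J.
v = √(2·1.03/0.0251) = 9.04 m/s.

9.04 m/s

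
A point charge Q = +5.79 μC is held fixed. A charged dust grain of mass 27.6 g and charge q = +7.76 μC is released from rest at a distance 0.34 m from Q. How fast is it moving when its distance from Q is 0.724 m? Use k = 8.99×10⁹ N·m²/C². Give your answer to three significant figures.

Only the electrostatic force acts, so mechanical energy is conserved: ½mv² = U₁ − U₂ = kQq(1/r₁ − 1/r₂).
U₁ − U₂ = (8.99×10⁹ N·m²/C²)(5.79×10⁻⁶ C)(7.76×10⁻⁶ C)(1/0.340 − 1/0.724) = 0.630 J.
v = √(2·0.630/0.0276) = 6.76 m/s.

6.76 m/s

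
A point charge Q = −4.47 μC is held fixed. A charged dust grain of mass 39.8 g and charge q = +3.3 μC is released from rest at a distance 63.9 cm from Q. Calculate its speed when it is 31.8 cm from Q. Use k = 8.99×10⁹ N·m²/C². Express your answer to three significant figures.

Only the electrostatic force acts, so mechanical energy is conserved: ½mv² = U₁ − U₂ = kQq(1/r₁ − 1/r₂).
U₁ − U₂ = (8.99×10⁹ N·m²/C²)(-4.47×10⁻⁶ C)(3.30×10⁻⁶ C)(1/0.639 − 1/0.318) = 0.209 J.
v = √(2·0.209/0.0398) = 3.24 m/s.

3.24 m/s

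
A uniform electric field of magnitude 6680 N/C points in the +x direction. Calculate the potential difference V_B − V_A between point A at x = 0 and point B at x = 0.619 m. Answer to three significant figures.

In a uniform field, potential decreases in the direction of E: V_B − V_A = −E·Δx.
V_B − V_A = −(6680 V/m)(0.619 m) = -4130 V.

-4130 V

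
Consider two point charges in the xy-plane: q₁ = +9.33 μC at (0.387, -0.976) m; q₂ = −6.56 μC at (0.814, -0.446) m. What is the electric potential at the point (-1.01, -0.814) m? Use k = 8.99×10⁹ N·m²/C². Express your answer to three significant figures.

2.79×10⁴ V

The total potential is the scalar sum of each charge's contribution, V = Σ kqᵢ/rᵢ.
Distances from the field point to each charge: r₁ = 1.41 m, r₂ = 1.86 m.
V = k[(9.33×10⁻⁶)/(1.41) + (-6.56×10⁻⁶)/(1.86)] = 2.79×10⁴ V.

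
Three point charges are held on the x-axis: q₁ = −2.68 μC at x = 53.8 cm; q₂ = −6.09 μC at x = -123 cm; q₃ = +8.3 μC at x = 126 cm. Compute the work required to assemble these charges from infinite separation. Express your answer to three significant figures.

The work to assemble the configuration equals its total potential energy, U = Σ kqᵢqⱼ/rᵢⱼ over all pairs.
Pair separations: r₁₂ = 1.77 m, r₁₃ = 0.722 m, r₂₃ = 2.49 m.
U = (0.0830) + (-0.277) + (-0.182) = -0.376 J.

-0.376 J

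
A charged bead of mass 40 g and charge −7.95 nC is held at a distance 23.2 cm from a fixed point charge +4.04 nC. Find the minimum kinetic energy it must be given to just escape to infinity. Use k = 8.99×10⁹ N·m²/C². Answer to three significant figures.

To just escape, total mechanical energy must reach zero at infinity: ½mv²_min + U = 0, so ½mv²_min = −U = |kQq|/r.
|U| = |kQq|/r = (8.99×10⁹ N·m²/C²)(4.04×10⁻⁹)(7.95×10⁻⁹)/(0.232) = 1.24×10⁻⁶ J.

1.24×10⁻⁶ J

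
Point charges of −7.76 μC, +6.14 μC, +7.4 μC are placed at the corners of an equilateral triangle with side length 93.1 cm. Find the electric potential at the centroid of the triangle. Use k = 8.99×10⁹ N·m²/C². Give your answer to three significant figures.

Electric potential is a scalar, so the contributions from each charge add algebraically: V = Σ kqᵢ/rᵢ.
The distance from each vertex to the centroid is a/√3 = 0.538 m.
V = k[(-7.76×10⁻⁶)/(0.538) + (6.14×10⁻⁶)/(0.538) + (7.40×10⁻⁶)/(0.538)] = 9.67×10⁴ V.

9.67×10⁴ V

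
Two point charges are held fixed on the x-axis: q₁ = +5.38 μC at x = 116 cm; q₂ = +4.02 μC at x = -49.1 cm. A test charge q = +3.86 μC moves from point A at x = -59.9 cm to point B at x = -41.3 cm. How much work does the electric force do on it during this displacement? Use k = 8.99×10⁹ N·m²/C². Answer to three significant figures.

The work done by the electric force is W_field = −ΔU = −q(V_B − V_A) = q(V_A − V_B).
At A: distances to the source charges are 1.76 m, 0.108 m; V_A = Σ kqᵢ/rᵢ = 3.62×10⁵ V.
At B: distances to the source charges are 1.57 m, 0.0780 m; V_B = Σ kqᵢ/rᵢ = 4.94×10⁵ V.
ΔV = V_B − V_A = 1.32×10⁵ V.
W_field = −qΔV = −(3.86×10⁻⁶ C)(1.32×10⁵ V) = -0.509 J.

-0.509 J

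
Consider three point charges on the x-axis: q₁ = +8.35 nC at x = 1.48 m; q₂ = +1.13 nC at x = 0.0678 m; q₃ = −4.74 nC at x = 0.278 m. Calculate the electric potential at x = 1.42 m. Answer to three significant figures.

1220 V

Electric potential is a scalar, so the contributions from each charge add algebraically: V = Σ kqᵢ/rᵢ.
Distances from the field point to each charge: r₁ = 0.0600 m, r₂ = 1.35 m, r₃ = 1.14 m.
V = k[(8.35×10⁻⁹)/(0.0600) + (1.13×10⁻⁹)/(1.35) + (-4.74×10⁻⁹)/(1.14)] = 1220 V.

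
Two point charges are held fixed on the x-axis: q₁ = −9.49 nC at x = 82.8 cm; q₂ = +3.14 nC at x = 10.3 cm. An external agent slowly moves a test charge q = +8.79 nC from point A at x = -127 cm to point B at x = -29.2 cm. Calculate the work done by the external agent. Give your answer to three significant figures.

1.35×10⁻⁷ J

For quasistatic motion the external work equals the change in potential energy: W_ext = qΔV = q(V_B − V_A).
At A: distances to the source charges are 2.10 m, 1.37 m; V_A = Σ kqᵢ/rᵢ = -20.1 V.
At B: distances to the source charges are 1.12 m, 0.395 m; V_B = Σ kqᵢ/rᵢ = -4.71 V.
ΔV = V_B − V_A = 15.4 V.
W_ext = qΔV = (8.79×10⁻⁹ C)(15.4 V) = 1.35×10⁻⁷ J.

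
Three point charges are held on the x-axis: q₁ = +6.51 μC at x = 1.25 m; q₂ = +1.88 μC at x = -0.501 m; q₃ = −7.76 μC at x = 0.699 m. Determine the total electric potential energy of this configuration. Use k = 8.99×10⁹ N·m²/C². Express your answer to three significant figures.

The assembly work is the sum of pairwise potential energies, U = Σ_{i<j} kqᵢqⱼ/rᵢⱼ.
Pair separations: r₁₂ = 1.75 m, r₁₃ = 0.551 m, r₂₃ = 1.20 m.
U = (0.0628) + (-0.824) + (-0.109) = -0.871 J.

-0.871 J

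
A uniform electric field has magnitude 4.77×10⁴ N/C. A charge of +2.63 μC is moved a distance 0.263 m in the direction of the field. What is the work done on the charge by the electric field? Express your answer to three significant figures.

0.0330 J

The potential change for a displacement 0.263 m in the direction of the field is ΔV = −Ed = -1.25×10⁴ V.
W_field = −qΔV = 0.0330 J.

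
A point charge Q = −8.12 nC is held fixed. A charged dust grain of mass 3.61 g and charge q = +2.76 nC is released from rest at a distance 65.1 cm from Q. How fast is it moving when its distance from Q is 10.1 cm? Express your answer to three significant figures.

Only the electrostatic force acts, so mechanical energy is conserved: ½mv² = U₁ − U₂ = kQq(1/r₁ − 1/r₂).
U₁ − U₂ = (8.99×10⁹ N·m²/C²)(-8.12×10⁻⁹ C)(2.76×10⁻⁹ C)(1/0.651 − 1/0.101) = 1.69×10⁻⁶ J.
v = √(2·1.69×10⁻⁶/3.61×10⁻³) = 0.0306 m/s.

0.0306 m/s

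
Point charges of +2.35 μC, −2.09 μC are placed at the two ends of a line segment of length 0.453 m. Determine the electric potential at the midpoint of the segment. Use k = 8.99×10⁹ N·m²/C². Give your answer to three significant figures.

The total potential is the scalar sum of each charge's contribution, V = Σ kqᵢ/rᵢ.
Each charge is 0.227 m from the midpoint.
V = k[(2.35×10⁻⁶)/(0.227) + (-2.09×10⁻⁶)/(0.227)] = 1.03×10⁴ V.

1.03×10⁴ V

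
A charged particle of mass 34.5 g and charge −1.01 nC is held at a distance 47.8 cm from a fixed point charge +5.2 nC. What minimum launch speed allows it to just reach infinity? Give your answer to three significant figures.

To just escape, total mechanical energy must reach zero at infinity: ½mv²_min + U = 0, so ½mv²_min = −U = |kQq|/r.
|U| = |kQq|/r = (8.99×10⁹ N·m²/C²)(5.20×10⁻⁹)(1.01×10⁻⁹)/(0.478) = 9.88×10⁻⁸ J.
v_min = √(2|U|/m) = √(2·9.88×10⁻⁸/0.0345) = 2.39×10⁻³ m/s.

2.39×10⁻³ m/s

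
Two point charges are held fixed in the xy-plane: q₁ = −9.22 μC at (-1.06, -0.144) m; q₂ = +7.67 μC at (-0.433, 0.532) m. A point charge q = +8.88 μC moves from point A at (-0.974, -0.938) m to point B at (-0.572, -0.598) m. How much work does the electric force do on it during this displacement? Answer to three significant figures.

The work done by the electric force is W_field = −ΔU = −q(V_B − V_A) = q(V_A − V_B).
At A: distances to the source charges are 0.799 m, 1.57 m; V_A = Σ kqᵢ/rᵢ = -5.98×10⁴ V.
At B: distances to the source charges are 0.667 m, 1.14 m; V_B = Σ kqᵢ/rᵢ = -6.38×10⁴ V.
ΔV = V_B − V_A = -4030 V.
W_field = −qΔV = −(8.88×10⁻⁶ C)(-4030 V) = 0.0358 J.

0.0358 J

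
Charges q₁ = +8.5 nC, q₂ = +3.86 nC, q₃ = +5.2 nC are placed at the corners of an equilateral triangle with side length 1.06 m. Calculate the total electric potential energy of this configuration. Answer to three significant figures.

The assembly work is the sum of pairwise potential energies, U = Σ_{i<j} kqᵢqⱼ/rᵢⱼ.
All three pair separations equal the side length, 1.06 m.
U = (2.78×10⁻⁷) + (3.75×10⁻⁷) + (1.70×10⁻⁷) = 8.23×10⁻⁷ J.

8.23×10⁻⁷ J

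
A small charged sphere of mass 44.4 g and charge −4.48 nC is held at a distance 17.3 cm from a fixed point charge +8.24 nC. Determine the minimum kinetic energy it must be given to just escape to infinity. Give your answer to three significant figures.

1.92×10⁻⁶ J

To just escape, total mechanical energy must reach zero at infinity: ½mv²_min + U = 0, so ½mv²_min = −U = |kQq|/r.
|U| = |kQq|/r = (8.99×10⁹ N·m²/C²)(8.24×10⁻⁹)(4.48×10⁻⁹)/(0.173) = 1.92×10⁻⁶ J.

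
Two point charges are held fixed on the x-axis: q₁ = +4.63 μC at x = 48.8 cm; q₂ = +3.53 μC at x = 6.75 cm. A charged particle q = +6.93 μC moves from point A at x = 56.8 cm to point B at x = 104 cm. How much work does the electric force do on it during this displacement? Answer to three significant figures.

The work done by the electric force is W_field = −ΔU = −q(V_B − V_A) = q(V_A − V_B).
At A: distances to the source charges are 0.0800 m, 0.500 m; V_A = Σ kqᵢ/rᵢ = 5.84×10⁵ V.
At B: distances to the source charges are 0.552 m, 0.973 m; V_B = Σ kqᵢ/rᵢ = 1.08×10⁵ V.
ΔV = V_B − V_A = -4.76×10⁵ V.
W_field = −qΔV = −(6.93×10⁻⁶ C)(-4.76×10⁵ V) = 3.30 J.

3.30 J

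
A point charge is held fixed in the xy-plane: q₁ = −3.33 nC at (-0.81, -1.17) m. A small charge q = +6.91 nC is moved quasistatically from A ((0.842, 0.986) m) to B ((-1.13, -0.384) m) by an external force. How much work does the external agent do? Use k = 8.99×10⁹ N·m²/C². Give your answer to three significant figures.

For quasistatic motion the external work equals the change in potential energy: W_ext = qΔV = q(V_B − V_A).
At A: distance to the source charge is 2.72 m; V_A = kq₁/r = -11.0 V.
At B: distance to the source charge is 0.849 m; V_B = kq₁/r = -35.3 V.
ΔV = V_B − V_A = -24.3 V.
W_ext = qΔV = (6.91×10⁻⁹ C)(-24.3 V) = -1.68×10⁻⁷ J.

-1.68×10⁻⁷ J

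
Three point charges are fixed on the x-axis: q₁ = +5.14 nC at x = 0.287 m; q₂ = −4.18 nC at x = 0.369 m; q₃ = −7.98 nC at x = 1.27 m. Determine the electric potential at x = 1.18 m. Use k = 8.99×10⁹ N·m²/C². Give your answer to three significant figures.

The total potential is the scalar sum of each charge's contribution, V = Σ kqᵢ/rᵢ.
Distances from the field point to each charge: r₁ = 0.893 m, r₂ = 0.811 m, r₃ = 0.0900 m.
V = k[(5.14×10⁻⁹)/(0.893) + (-4.18×10⁻⁹)/(0.811) + (-7.98×10⁻⁹)/(0.0900)] = -792 V.

-792 V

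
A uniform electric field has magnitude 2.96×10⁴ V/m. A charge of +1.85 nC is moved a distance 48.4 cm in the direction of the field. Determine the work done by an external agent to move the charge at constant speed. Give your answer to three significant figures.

The potential change for a displacement 48.4 cm in the direction of the field is ΔV = −Ed = -1.43×10⁴ V.
W_ext = qΔV = -2.65×10⁻⁵ J.

-2.65×10⁻⁵ J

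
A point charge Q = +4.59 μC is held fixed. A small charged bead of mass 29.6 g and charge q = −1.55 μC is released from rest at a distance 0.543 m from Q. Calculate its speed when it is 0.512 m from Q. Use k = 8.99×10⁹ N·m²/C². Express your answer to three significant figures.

0.694 m/s

Only the electrostatic force acts, so mechanical energy is conserved: ½mv² = U₁ − U₂ = kQq(1/r₁ − 1/r₂).
U₁ − U₂ = (8.99×10⁹ N·m²/C²)(4.59×10⁻⁶ C)(-1.55×10⁻⁶ C)(1/0.543 − 1/0.512) = 7.13×10⁻³ J.
v = √(2·7.13×10⁻³/0.0296) = 0.694 m/s.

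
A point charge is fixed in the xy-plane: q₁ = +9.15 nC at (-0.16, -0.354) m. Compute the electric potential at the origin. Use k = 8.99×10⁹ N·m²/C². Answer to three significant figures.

212 V

Electric potential is a scalar, so the contributions from each charge add algebraically: V = Σ kqᵢ/rᵢ.
Distances from the field point to each charge: r₁ = 0.388 m.
V = k[(9.15×10⁻⁹)/(0.388)] = 212 V.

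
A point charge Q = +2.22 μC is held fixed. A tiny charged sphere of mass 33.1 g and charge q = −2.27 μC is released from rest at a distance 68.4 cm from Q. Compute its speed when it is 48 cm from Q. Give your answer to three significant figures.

Only the electrostatic force acts, so mechanical energy is conserved: ½mv² = U₁ − U₂ = kQq(1/r₁ − 1/r₂).
U₁ − U₂ = (8.99×10⁹ N·m²/C²)(2.22×10⁻⁶ C)(-2.27×10⁻⁶ C)(1/0.684 − 1/0.480) = 0.0281 J.
v = √(2·0.0281/0.0331) = 1.30 m/s.

1.30 m/s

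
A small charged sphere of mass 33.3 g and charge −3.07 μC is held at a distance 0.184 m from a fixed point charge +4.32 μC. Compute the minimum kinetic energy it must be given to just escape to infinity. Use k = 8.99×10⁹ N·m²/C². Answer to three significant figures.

To just escape, total mechanical energy must reach zero at infinity: ½mv²_min + U = 0, so ½mv²_min = −U = |kQq|/r.
|U| = |kQq|/r = (8.99×10⁹ N·m²/C²)(4.32×10⁻⁶)(3.07×10⁻⁶)/(0.184) = 0.648 J.

0.648 J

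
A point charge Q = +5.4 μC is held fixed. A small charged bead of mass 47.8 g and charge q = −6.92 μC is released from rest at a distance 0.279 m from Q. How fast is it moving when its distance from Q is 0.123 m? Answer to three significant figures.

Only the electrostatic force acts, so mechanical energy is conserved: ½mv² = U₁ − U₂ = kQq(1/r₁ − 1/r₂).
U₁ − U₂ = (8.99×10⁹ N·m²/C²)(5.40×10⁻⁶ C)(-6.92×10⁻⁶ C)(1/0.279 − 1/0.123) = 1.53 J.
v = √(2·1.53/0.0478) = 7.99 m/s.

7.99 m/s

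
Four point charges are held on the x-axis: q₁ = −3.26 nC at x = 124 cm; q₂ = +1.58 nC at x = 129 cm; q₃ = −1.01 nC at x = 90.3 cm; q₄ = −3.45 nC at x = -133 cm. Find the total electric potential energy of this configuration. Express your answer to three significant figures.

-8.41×10⁻⁷ J

The work to assemble the configuration equals its total potential energy, U = Σ kqᵢqⱼ/rᵢⱼ over all pairs.
Pair separations: r₁₂ = 0.0500 m, r₁₃ = 0.337 m, r₁₄ = 2.57 m, r₂₃ = 0.387 m, r₂₄ = 2.62 m, r₃₄ = 2.23 m.
Summing all 6 pair terms gives U = -8.41×10⁻⁷ J.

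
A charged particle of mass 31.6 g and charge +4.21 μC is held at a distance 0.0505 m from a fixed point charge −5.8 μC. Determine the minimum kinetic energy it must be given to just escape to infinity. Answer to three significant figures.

To just escape, total mechanical energy must reach zero at infinity: ½mv²_min + U = 0, so ½mv²_min = −U = |kQq|/r.
|U| = |kQq|/r = (8.99×10⁹ N·m²/C²)(5.80×10⁻⁶)(4.21×10⁻⁶)/(0.0505) = 4.35 J.

4.35 J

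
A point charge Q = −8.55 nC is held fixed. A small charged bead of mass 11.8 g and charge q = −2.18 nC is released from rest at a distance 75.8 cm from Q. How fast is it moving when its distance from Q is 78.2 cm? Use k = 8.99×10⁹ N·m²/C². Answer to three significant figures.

1.07×10⁻³ m/s

Only the electrostatic force acts, so mechanical energy is conserved: ½mv² = U₁ − U₂ = kQq(1/r₁ − 1/r₂).
U₁ − U₂ = (8.99×10⁹ N·m²/C²)(-8.55×10⁻⁹ C)(-2.18×10⁻⁹ C)(1/0.758 − 1/0.782) = 6.78×10⁻⁹ J.
v = √(2·6.78×10⁻⁹/0.0118) = 1.07×10⁻³ m/s.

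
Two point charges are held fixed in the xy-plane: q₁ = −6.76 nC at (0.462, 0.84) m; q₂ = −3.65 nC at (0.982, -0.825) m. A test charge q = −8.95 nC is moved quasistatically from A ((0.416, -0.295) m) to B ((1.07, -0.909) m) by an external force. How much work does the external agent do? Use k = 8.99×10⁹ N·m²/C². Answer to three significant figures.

For quasistatic motion the external work equals the change in potential energy: W_ext = qΔV = q(V_B − V_A).
At A: distances to the source charges are 1.14 m, 0.775 m; V_A = Σ kqᵢ/rᵢ = -95.8 V.
At B: distances to the source charges are 1.85 m, 0.122 m; V_B = Σ kqᵢ/rᵢ = -303 V.
ΔV = V_B − V_A = -207 V.
W_ext = qΔV = (-8.95×10⁻⁹ C)(-207 V) = 1.85×10⁻⁶ J.

1.85×10⁻⁶ J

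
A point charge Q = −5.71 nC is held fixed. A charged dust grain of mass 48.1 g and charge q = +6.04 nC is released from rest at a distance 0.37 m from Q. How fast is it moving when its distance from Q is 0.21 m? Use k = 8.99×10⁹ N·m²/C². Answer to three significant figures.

5.15×10⁻³ m/s

Only the electrostatic force acts, so mechanical energy is conserved: ½mv² = U₁ − U₂ = kQq(1/r₁ − 1/r₂).
U₁ − U₂ = (8.99×10⁹ N·m²/C²)(-5.71×10⁻⁹ C)(6.04×10⁻⁹ C)(1/0.370 − 1/0.210) = 6.38×10⁻⁷ J.
v = √(2·6.38×10⁻⁷/0.0481) = 5.15×10⁻³ m/s.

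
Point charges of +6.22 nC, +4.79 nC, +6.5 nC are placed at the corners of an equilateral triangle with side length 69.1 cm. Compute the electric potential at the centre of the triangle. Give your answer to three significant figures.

Electric potential is a scalar, so the contributions from each charge add algebraically: V = Σ kqᵢ/rᵢ.
The distance from each vertex to the centroid is a/√3 = 0.399 m.
V = k[(6.22×10⁻⁹)/(0.399) + (4.79×10⁻⁹)/(0.399) + (6.50×10⁻⁹)/(0.399)] = 395 V.

395 V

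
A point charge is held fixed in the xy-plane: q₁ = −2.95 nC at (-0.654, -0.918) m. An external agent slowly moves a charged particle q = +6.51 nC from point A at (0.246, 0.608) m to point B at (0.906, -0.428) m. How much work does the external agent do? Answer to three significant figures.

For quasistatic motion the external work equals the change in potential energy: W_ext = qΔV = q(V_B − V_A).
At A: distance to the source charge is 1.77 m; V_A = kq₁/r = -15.0 V.
At B: distance to the source charge is 1.64 m; V_B = kq₁/r = -16.2 V.
ΔV = V_B − V_A = -1.25 V.
W_ext = qΔV = (6.51×10⁻⁹ C)(-1.25 V) = -8.13×10⁻⁹ J.

-8.13×10⁻⁹ J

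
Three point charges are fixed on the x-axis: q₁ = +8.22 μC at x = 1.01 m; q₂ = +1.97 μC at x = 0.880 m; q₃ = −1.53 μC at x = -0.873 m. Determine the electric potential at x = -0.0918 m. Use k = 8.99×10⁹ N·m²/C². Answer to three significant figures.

6.77×10⁴ V

The total potential is the scalar sum of each charge's contribution, V = Σ kqᵢ/rᵢ.
Distances from the field point to each charge: r₁ = 1.10 m, r₂ = 0.972 m, r₃ = 0.781 m.
V = k[(8.22×10⁻⁶)/(1.10) + (1.97×10⁻⁶)/(0.972) + (-1.53×10⁻⁶)/(0.781)] = 6.77×10⁴ V.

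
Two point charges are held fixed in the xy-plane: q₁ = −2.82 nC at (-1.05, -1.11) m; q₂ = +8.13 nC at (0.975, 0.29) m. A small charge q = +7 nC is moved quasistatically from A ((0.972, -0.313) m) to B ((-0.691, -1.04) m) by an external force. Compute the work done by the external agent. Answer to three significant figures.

For quasistatic motion the external work equals the change in potential energy: W_ext = qΔV = q(V_B − V_A).
At A: distances to the source charges are 2.17 m, 0.603 m; V_A = Σ kqᵢ/rᵢ = 110 V.
At B: distances to the source charges are 0.366 m, 2.13 m; V_B = Σ kqᵢ/rᵢ = -35.0 V.
ΔV = V_B − V_A = -145 V.
W_ext = qΔV = (7.00×10⁻⁹ C)(-145 V) = -1.01×10⁻⁶ J.

-1.01×10⁻⁶ J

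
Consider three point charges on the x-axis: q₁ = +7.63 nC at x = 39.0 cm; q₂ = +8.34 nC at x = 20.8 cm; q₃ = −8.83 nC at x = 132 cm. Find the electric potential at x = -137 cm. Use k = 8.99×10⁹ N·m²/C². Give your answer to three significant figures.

57.0 V

The total potential is the scalar sum of each charge's contribution, V = Σ kqᵢ/rᵢ.
Distances from the field point to each charge: r₁ = 1.76 m, r₂ = 1.58 m, r₃ = 2.69 m.
V = k[(7.63×10⁻⁹)/(1.76) + (8.34×10⁻⁹)/(1.58) + (-8.83×10⁻⁹)/(2.69)] = 57.0 V.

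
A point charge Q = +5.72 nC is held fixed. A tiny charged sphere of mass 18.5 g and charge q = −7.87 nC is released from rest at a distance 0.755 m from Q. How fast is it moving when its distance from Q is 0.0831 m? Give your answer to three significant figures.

Only the electrostatic force acts, so mechanical energy is conserved: ½mv² = U₁ − U₂ = kQq(1/r₁ − 1/r₂).
U₁ − U₂ = (8.99×10⁹ N·m²/C²)(5.72×10⁻⁹ C)(-7.87×10⁻⁹ C)(1/0.755 − 1/0.0831) = 4.33×10⁻⁶ J.
v = √(2·4.33×10⁻⁶/0.0185) = 0.0216 m/s.

0.0216 m/s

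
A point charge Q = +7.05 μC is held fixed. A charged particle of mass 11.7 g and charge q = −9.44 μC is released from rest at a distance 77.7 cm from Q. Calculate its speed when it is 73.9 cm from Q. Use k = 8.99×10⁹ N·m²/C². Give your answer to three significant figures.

2.60 m/s

Only the electrostatic force acts, so mechanical energy is conserved: ½mv² = U₁ − U₂ = kQq(1/r₁ − 1/r₂).
U₁ − U₂ = (8.99×10⁹ N·m²/C²)(7.05×10⁻⁶ C)(-9.44×10⁻⁶ C)(1/0.777 − 1/0.739) = 0.0396 J.
v = √(2·0.0396/0.0117) = 2.60 m/s.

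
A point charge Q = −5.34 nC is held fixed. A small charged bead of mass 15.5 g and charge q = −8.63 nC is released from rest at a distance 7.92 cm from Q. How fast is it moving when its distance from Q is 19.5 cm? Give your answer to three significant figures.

Only the electrostatic force acts, so mechanical energy is conserved: ½mv² = U₁ − U₂ = kQq(1/r₁ − 1/r₂).
U₁ − U₂ = (8.99×10⁹ N·m²/C²)(-5.34×10⁻⁹ C)(-8.63×10⁻⁹ C)(1/0.0792 − 1/0.195) = 3.11×10⁻⁶ J.
v = √(2·3.11×10⁻⁶/0.0155) = 0.0200 m/s.

0.0200 m/s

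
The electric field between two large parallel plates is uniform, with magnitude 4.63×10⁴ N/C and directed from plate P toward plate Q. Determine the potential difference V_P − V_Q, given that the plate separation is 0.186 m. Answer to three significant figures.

8610 V

In a uniform field, potential decreases in the direction of E: ΔV = −E·d for a displacement d parallel to E.
Going from Q to P is a displacement of 0.186 m opposite to the field, so V_P − V_Q = +Ed = 8610 V.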